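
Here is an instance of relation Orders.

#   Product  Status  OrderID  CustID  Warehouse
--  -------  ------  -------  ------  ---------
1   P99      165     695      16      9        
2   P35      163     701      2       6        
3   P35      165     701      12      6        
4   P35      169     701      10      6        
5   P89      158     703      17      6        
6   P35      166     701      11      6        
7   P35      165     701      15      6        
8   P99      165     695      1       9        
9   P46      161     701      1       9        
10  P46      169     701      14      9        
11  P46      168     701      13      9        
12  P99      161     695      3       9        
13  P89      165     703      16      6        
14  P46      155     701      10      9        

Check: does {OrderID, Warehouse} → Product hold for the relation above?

Yes

(OrderID=695, Warehouse=9): rows 1, 8, 12 → Product = P99, P99, P99 ✓
(OrderID=701, Warehouse=6): rows 2, 3, 4, 6, 7 → Product = P35, P35, P35, P35, P35 ✓
(OrderID=703, Warehouse=6): rows 5, 13 → Product = P89, P89 ✓
(OrderID=701, Warehouse=9): rows 9, 10, 11, 14 → Product = P46, P46, P46, P46 ✓
Every {OrderID, Warehouse} value is associated with a single Product value, so {OrderID, Warehouse} → Product holds.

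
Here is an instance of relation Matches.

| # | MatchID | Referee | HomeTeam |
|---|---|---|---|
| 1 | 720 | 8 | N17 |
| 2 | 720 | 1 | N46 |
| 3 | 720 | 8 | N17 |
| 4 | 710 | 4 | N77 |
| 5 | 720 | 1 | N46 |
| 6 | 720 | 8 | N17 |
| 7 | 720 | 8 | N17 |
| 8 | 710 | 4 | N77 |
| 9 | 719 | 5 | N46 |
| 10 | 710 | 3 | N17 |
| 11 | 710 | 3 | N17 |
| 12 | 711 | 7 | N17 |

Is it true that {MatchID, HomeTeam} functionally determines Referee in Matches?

Yes

(MatchID=720, HomeTeam=N17): rows 1, 3, 6, 7 → Referee = 8, 8, 8, 8 ✓
(MatchID=720, HomeTeam=N46): rows 2, 5 → Referee = 1, 1 ✓
(MatchID=710, HomeTeam=N77): rows 4, 8 → Referee = 4, 4 ✓
(MatchID=719, HomeTeam=N46): row 9 → Referee = 5 ✓
(MatchID=710, HomeTeam=N17): rows 10, 11 → Referee = 3, 3 ✓
(MatchID=711, HomeTeam=N17): row 12 → Referee = 7 ✓
Every {MatchID, HomeTeam} value is associated with a single Referee value, so {MatchID, HomeTeam} → Referee holds.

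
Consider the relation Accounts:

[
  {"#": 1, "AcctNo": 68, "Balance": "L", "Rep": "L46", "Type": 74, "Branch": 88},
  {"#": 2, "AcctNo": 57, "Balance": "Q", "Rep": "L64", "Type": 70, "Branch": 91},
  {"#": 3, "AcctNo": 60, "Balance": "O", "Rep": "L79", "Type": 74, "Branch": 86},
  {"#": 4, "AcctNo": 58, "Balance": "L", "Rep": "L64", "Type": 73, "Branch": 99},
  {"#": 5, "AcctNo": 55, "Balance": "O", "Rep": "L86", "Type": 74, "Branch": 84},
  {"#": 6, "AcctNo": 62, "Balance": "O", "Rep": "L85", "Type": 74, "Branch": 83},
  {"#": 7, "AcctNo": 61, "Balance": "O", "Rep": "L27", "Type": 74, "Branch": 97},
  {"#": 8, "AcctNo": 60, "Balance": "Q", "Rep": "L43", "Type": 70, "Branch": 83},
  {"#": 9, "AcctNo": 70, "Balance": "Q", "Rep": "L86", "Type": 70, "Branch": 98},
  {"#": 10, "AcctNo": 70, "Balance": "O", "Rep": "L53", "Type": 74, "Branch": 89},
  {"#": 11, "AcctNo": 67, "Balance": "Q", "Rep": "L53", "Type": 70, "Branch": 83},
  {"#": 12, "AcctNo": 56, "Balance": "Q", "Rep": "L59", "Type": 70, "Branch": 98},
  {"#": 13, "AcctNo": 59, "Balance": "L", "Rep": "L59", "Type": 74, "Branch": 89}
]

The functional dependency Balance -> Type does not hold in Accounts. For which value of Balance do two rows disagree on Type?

Balance=L: rows 1, 4, 13 → Type takes values {74, 73} — violation
Balance=Q: rows 2, 8, 9, 11, 12 → Type = 70, 70, 70, 70, 70 ✓
Balance=O: rows 3, 5, 6, 7, 10 → Type = 74, 74, 74, 74, 74 ✓
The only Balance value with inconsistent Type is Balance=L.

L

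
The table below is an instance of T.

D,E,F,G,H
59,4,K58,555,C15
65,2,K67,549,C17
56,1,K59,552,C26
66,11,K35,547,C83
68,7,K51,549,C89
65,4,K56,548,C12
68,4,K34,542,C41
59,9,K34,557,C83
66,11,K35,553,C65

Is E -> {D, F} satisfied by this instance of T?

E=4: 3 rows → {D,F} takes values {(59, K58), (65, K56), (68, K34)} — violation
E=2: 1 row → {D,F} = (65, K67) ✓
E=1: 1 row → {D,F} = (56, K59) ✓
E=11: 2 rows → {D,F} = (66, K35), (66, K35) ✓
E=7: 1 row → {D,F} = (68, K51) ✓
E=9: 1 row → {D,F} = (59, K34) ✓
Two rows agree on E but differ on {D, F}, so E -> {D, F} does not hold.

No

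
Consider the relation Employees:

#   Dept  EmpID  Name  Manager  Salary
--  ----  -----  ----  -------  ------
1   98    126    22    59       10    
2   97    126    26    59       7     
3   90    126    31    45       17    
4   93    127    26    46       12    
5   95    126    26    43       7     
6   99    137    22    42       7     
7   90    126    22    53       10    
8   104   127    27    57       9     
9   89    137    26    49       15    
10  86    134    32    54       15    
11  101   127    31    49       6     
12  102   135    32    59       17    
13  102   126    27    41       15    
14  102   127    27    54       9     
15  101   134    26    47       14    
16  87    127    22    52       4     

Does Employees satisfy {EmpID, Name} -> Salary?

(EmpID=126, Name=22): rows 1, 7 → Salary = 10, 10 ✓
(EmpID=126, Name=26): rows 2, 5 → Salary = 7, 7 ✓
(EmpID=126, Name=31): row 3 → Salary = 17 ✓
(EmpID=127, Name=26): row 4 → Salary = 12 ✓
(EmpID=137, Name=22): row 6 → Salary = 7 ✓
(EmpID=127, Name=27): rows 8, 14 → Salary = 9, 9 ✓
(EmpID=137, Name=26): row 9 → Salary = 15 ✓
(EmpID=134, Name=32): row 10 → Salary = 15 ✓
(EmpID=127, Name=31): row 11 → Salary = 6 ✓
(EmpID=135, Name=32): row 12 → Salary = 17 ✓
(EmpID=126, Name=27): row 13 → Salary = 15 ✓
(EmpID=134, Name=26): row 15 → Salary = 14 ✓
(EmpID=127, Name=22): row 16 → Salary = 4 ✓
Every {EmpID, Name} value is associated with a single Salary value, so {EmpID, Name} -> Salary holds.

Yes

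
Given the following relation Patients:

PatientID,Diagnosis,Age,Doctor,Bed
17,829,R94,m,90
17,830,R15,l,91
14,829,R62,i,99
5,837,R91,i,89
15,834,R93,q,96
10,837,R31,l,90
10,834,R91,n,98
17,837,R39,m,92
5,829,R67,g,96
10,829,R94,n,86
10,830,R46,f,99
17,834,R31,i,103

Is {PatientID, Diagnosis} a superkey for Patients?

Yes

All 12 rows have distinct {PatientID, Diagnosis} values, so {PatientID, Diagnosis} → (all attributes) holds and {PatientID, Diagnosis} is a superkey.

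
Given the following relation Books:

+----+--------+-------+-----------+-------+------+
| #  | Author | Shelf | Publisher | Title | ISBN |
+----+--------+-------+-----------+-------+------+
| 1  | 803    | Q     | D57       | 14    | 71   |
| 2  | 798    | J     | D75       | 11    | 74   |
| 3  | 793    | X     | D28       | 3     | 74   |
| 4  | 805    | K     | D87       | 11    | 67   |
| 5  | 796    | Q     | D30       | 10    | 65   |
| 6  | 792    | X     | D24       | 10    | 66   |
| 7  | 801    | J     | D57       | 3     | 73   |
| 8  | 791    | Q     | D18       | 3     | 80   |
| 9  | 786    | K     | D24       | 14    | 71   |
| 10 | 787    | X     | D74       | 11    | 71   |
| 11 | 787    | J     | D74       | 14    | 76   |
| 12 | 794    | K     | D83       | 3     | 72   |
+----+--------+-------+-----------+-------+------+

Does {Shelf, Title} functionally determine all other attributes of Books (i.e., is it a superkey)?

All 12 rows have distinct {Shelf, Title} values, so {Shelf, Title} → (all attributes) holds and {Shelf, Title} is a superkey.

Yes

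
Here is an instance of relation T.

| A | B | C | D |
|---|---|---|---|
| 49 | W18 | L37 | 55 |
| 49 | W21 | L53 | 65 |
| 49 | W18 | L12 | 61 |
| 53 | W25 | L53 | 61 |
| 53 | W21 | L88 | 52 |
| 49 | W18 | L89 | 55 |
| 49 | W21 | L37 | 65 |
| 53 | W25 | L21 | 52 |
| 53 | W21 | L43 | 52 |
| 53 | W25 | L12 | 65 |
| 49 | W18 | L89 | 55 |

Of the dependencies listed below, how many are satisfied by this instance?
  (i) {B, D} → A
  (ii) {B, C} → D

2

(i) {B, D} → A: every LHS value maps to a single RHS value — holds.
(ii) {B, C} → D: every LHS value maps to a single RHS value — holds.
2 of the 2 dependencies hold.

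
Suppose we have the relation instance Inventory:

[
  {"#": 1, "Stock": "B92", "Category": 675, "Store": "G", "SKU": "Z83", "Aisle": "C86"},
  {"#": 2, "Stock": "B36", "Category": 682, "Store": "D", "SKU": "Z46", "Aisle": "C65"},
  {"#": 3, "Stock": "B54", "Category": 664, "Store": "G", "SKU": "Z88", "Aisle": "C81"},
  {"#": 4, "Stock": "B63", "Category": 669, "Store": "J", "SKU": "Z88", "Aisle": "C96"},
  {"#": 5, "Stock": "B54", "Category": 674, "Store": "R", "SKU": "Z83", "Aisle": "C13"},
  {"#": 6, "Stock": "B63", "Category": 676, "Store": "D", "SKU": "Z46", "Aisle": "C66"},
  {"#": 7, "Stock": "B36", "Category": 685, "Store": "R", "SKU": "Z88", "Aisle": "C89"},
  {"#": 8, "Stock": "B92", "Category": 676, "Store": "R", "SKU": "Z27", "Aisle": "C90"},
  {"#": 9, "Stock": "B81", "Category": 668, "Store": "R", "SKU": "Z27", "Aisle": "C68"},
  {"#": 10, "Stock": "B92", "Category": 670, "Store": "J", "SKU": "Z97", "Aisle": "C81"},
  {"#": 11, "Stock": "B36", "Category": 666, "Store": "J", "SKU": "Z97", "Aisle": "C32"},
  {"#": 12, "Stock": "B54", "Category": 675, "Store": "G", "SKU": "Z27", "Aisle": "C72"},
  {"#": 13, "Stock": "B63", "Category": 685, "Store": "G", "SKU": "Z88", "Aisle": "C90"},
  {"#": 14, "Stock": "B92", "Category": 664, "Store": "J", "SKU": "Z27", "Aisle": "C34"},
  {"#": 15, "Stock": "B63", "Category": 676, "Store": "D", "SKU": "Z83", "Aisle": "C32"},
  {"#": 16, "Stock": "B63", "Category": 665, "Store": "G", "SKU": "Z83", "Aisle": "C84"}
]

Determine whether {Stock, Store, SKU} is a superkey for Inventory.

Yes

All 16 rows have distinct {Stock, Store, SKU} values, so {Stock, Store, SKU} → (all attributes) holds and {Stock, Store, SKU} is a superkey.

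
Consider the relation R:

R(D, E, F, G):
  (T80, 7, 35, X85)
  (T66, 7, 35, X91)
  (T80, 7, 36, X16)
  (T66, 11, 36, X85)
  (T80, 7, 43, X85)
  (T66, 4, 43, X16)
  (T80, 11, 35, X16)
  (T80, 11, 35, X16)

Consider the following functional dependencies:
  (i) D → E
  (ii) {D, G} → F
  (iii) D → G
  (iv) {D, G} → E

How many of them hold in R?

(i) D → E: D=T80: 5 rows → E takes values {7, 11} — violation; D=T66: 3 rows → E takes values {7, 11, 4} — violation — fails.
(ii) {D, G} → F: (D=T80, G=X85): 2 rows → F takes values {35, 43} — violation; (D=T80, G=X16): 3 rows → F takes values {36, 35} — violation — fails.
(iii) D → G: D=T80: 5 rows → G takes values {X85, X16} — violation; D=T66: 3 rows → G takes values {X91, X85, X16} — violation — fails.
(iv) {D, G} → E: (D=T80, G=X16): 3 rows → E takes values {7, 11} — violation — fails.
None of the 4 dependencies hold.

0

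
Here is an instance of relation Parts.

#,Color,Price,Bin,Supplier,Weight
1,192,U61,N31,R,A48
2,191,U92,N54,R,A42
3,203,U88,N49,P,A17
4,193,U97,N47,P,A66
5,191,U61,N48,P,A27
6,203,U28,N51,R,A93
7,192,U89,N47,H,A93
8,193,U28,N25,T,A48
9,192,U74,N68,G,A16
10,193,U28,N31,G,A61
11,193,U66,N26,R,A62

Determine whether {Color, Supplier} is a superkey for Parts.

Yes

All 11 rows have distinct {Color, Supplier} values, so {Color, Supplier} → (all attributes) holds and {Color, Supplier} is a superkey.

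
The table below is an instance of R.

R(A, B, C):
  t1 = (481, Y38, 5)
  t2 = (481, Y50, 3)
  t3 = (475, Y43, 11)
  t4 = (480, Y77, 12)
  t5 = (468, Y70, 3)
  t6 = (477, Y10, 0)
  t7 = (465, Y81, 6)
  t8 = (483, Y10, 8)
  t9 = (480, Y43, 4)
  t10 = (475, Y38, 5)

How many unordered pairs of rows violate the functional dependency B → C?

2

B=Y38: all 2 rows agree on C — 0 pairs.
B=Y43: violating pairs (3,9) — 1 pair.
B=Y10: violating pairs (6,8) — 1 pair.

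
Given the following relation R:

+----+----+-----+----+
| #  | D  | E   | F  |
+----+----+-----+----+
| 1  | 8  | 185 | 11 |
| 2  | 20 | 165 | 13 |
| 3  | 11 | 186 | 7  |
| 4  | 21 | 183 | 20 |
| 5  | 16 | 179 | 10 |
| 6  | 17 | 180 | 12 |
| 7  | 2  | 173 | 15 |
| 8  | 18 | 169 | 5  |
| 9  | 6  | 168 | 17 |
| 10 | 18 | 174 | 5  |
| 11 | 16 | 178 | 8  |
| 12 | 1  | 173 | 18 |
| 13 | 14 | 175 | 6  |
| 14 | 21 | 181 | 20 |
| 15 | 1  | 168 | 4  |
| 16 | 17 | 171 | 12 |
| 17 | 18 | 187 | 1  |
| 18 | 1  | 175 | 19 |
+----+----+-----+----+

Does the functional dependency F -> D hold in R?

Yes

F=11: row 1 → D = 8 ✓
F=13: row 2 → D = 20 ✓
F=7: row 3 → D = 11 ✓
F=20: rows 4, 14 → D = 21, 21 ✓
F=10: row 5 → D = 16 ✓
F=12: rows 6, 16 → D = 17, 17 ✓
F=15: row 7 → D = 2 ✓
F=5: rows 8, 10 → D = 18, 18 ✓
F=17: row 9 → D = 6 ✓
F=8: row 11 → D = 16 ✓
F=18: row 12 → D = 1 ✓
F=6: row 13 → D = 14 ✓
F=4: row 15 → D = 1 ✓
F=1: row 17 → D = 18 ✓
F=19: row 18 → D = 1 ✓
Every F value is associated with a single D value, so F -> D holds.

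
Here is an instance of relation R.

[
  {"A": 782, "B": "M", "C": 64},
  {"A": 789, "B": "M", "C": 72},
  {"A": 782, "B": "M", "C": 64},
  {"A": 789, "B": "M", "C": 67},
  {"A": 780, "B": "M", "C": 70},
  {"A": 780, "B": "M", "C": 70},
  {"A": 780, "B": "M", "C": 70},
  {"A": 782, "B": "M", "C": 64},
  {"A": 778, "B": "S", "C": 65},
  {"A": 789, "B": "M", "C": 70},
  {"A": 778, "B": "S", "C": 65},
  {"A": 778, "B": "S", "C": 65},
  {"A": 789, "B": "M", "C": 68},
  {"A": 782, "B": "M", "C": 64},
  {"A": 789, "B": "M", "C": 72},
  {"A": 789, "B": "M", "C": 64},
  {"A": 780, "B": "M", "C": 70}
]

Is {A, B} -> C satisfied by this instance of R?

(A=782, B=M): 4 rows → C = 64, 64, 64, 64 ✓
(A=789, B=M): 6 rows → C takes values {72, 67, 70, 68, 64} — violation
(A=780, B=M): 4 rows → C = 70, 70, 70, 70 ✓
(A=778, B=S): 3 rows → C = 65, 65, 65 ✓
Two rows agree on {A, B} but differ on C, so {A, B} -> C does not hold.

No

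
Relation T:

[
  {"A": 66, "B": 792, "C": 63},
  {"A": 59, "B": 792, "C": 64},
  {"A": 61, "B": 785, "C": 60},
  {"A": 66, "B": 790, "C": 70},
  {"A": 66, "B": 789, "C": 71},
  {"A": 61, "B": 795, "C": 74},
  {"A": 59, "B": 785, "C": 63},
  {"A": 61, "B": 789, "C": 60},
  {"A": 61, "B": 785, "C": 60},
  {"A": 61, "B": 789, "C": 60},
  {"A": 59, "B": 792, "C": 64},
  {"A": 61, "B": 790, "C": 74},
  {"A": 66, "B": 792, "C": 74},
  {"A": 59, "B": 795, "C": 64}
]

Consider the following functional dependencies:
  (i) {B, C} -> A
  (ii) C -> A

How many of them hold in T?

1

(i) {B, C} -> A: every LHS value maps to a single RHS value — holds.
(ii) C -> A: C=63: 2 rows → A takes values {66, 59} — violation; C=74: 3 rows → A takes values {61, 66} — violation — fails.
1 of the 2 dependencies holds.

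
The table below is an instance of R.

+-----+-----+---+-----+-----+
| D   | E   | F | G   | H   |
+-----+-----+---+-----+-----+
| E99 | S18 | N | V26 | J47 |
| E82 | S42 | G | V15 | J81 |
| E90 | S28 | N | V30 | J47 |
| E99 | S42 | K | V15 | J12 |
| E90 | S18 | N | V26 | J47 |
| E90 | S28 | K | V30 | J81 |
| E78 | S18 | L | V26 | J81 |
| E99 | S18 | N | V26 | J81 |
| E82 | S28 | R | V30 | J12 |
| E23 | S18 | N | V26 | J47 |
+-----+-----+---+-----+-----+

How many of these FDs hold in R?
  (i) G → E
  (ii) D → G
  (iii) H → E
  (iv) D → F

1

(i) G → E: every LHS value maps to a single RHS value — holds.
(ii) D → G: D=E99: 3 rows → G takes values {V26, V15} — violation; D=E82: 2 rows → G takes values {V15, V30} — violation; D=E90: 3 rows → G takes values {V30, V26} — violation — fails.
(iii) H → E: H=J47: 4 rows → E takes values {S18, S28} — violation; H=J81: 4 rows → E takes values {S42, S28, S18} — violation; H=J12: 2 rows → E takes values {S42, S28} — violation — fails.
(iv) D → F: D=E99: 3 rows → F takes values {N, K} — violation; D=E82: 2 rows → F takes values {G, R} — violation; D=E90: 3 rows → F takes values {N, K} — violation — fails.
1 of the 4 dependencies holds.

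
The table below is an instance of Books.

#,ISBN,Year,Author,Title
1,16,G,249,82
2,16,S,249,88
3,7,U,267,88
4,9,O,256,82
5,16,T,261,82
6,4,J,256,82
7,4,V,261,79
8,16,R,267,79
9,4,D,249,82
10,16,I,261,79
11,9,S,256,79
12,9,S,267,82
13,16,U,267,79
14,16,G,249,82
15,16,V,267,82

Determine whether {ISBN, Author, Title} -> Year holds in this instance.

No

(ISBN=16, Author=249, Title=82): rows 1, 14 → Year = G, G ✓
(ISBN=16, Author=249, Title=88): row 2 → Year = S ✓
(ISBN=7, Author=267, Title=88): row 3 → Year = U ✓
(ISBN=9, Author=256, Title=82): row 4 → Year = O ✓
(ISBN=16, Author=261, Title=82): row 5 → Year = T ✓
(ISBN=4, Author=256, Title=82): row 6 → Year = J ✓
(ISBN=4, Author=261, Title=79): row 7 → Year = V ✓
(ISBN=16, Author=267, Title=79): rows 8, 13 → Year takes values {R, U} — violation
(ISBN=4, Author=249, Title=82): row 9 → Year = D ✓
(ISBN=16, Author=261, Title=79): row 10 → Year = I ✓
(ISBN=9, Author=256, Title=79): row 11 → Year = S ✓
(ISBN=9, Author=267, Title=82): row 12 → Year = S ✓
(ISBN=16, Author=267, Title=82): row 15 → Year = V ✓
Two rows agree on {ISBN, Author, Title} but differ on Year, so {ISBN, Author, Title} -> Year does not hold.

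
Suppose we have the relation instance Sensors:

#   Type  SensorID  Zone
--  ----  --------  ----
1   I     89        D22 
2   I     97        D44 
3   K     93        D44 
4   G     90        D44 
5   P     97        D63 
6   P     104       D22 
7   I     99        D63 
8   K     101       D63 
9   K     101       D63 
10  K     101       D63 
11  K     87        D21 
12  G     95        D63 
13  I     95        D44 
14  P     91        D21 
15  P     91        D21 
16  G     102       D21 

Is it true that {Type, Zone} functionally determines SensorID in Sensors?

No

(Type=I, Zone=D22): row 1 → SensorID = 89 ✓
(Type=I, Zone=D44): rows 2, 13 → SensorID takes values {97, 95} — violation
(Type=K, Zone=D44): row 3 → SensorID = 93 ✓
(Type=G, Zone=D44): row 4 → SensorID = 90 ✓
(Type=P, Zone=D63): row 5 → SensorID = 97 ✓
(Type=P, Zone=D22): row 6 → SensorID = 104 ✓
(Type=I, Zone=D63): row 7 → SensorID = 99 ✓
(Type=K, Zone=D63): rows 8, 9, 10 → SensorID = 101, 101, 101 ✓
(Type=K, Zone=D21): row 11 → SensorID = 87 ✓
(Type=G, Zone=D63): row 12 → SensorID = 95 ✓
(Type=P, Zone=D21): rows 14, 15 → SensorID = 91, 91 ✓
(Type=G, Zone=D21): row 16 → SensorID = 102 ✓
Two rows agree on {Type, Zone} but differ on SensorID, so {Type, Zone} -> SensorID does not hold.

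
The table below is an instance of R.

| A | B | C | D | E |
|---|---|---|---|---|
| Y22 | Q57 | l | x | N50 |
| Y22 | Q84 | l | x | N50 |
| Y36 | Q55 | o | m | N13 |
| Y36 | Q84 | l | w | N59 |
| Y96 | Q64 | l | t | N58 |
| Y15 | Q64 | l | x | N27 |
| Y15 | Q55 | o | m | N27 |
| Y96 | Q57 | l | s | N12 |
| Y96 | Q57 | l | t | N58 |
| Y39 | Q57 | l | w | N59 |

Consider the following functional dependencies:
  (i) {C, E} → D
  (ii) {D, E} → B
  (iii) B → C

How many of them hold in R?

(i) {C, E} → D: every LHS value maps to a single RHS value — holds.
(ii) {D, E} → B: (D=x, E=N50): 2 rows → B takes values {Q57, Q84} — violation; (D=w, E=N59): 2 rows → B takes values {Q84, Q57} — violation; (D=t, E=N58): 2 rows → B takes values {Q64, Q57} — violation — fails.
(iii) B → C: every LHS value maps to a single RHS value — holds.
2 of the 3 dependencies hold.

2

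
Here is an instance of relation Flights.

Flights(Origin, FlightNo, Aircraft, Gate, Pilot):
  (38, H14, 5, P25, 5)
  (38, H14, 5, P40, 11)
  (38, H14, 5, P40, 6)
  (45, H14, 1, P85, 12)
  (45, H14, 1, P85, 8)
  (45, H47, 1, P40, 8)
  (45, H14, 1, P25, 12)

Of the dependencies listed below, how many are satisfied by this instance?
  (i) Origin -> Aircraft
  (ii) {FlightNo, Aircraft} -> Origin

2

(i) Origin -> Aircraft: every LHS value maps to a single RHS value — holds.
(ii) {FlightNo, Aircraft} -> Origin: every LHS value maps to a single RHS value — holds.
2 of the 2 dependencies hold.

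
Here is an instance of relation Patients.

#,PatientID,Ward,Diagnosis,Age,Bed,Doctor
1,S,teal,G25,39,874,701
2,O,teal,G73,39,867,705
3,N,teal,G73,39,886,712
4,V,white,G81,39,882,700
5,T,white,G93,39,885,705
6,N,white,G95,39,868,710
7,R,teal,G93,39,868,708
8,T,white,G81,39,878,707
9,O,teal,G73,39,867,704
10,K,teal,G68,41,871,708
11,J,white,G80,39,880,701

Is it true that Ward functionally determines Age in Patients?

Ward=teal: rows 1, 2, 3, 7, 9, 10 → Age takes values {39, 41} — violation
Ward=white: rows 4, 5, 6, 8, 11 → Age = 39, 39, 39, 39, 39 ✓
Two rows agree on Ward but differ on Age, so Ward → Age does not hold.

No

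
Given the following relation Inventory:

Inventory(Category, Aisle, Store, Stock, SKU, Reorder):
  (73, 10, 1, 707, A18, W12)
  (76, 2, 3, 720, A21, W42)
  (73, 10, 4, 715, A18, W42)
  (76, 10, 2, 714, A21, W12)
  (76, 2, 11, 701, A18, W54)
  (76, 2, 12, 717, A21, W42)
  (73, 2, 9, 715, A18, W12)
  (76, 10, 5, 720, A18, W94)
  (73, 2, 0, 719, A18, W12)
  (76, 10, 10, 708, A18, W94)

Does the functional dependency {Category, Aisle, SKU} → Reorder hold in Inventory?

No

(Category=73, Aisle=10, SKU=A18): 2 rows → Reorder takes values {W12, W42} — violation
(Category=76, Aisle=2, SKU=A21): 2 rows → Reorder = W42, W42 ✓
(Category=76, Aisle=10, SKU=A21): 1 row → Reorder = W12 ✓
(Category=76, Aisle=2, SKU=A18): 1 row → Reorder = W54 ✓
(Category=73, Aisle=2, SKU=A18): 2 rows → Reorder = W12, W12 ✓
(Category=76, Aisle=10, SKU=A18): 2 rows → Reorder = W94, W94 ✓
Two rows agree on {Category, Aisle, SKU} but differ on Reorder, so {Category, Aisle, SKU} → Reorder does not hold.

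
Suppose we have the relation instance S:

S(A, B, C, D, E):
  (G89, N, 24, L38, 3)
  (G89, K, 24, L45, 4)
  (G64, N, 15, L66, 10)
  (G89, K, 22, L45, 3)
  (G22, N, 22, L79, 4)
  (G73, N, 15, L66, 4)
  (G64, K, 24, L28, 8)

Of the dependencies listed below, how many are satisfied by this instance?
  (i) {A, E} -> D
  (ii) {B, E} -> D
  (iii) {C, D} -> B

1

(i) {A, E} -> D: (A=G89, E=3): 2 rows → D takes values {L38, L45} — violation — fails.
(ii) {B, E} -> D: (B=N, E=4): 2 rows → D takes values {L79, L66} — violation — fails.
(iii) {C, D} -> B: every LHS value maps to a single RHS value — holds.
1 of the 3 dependencies holds.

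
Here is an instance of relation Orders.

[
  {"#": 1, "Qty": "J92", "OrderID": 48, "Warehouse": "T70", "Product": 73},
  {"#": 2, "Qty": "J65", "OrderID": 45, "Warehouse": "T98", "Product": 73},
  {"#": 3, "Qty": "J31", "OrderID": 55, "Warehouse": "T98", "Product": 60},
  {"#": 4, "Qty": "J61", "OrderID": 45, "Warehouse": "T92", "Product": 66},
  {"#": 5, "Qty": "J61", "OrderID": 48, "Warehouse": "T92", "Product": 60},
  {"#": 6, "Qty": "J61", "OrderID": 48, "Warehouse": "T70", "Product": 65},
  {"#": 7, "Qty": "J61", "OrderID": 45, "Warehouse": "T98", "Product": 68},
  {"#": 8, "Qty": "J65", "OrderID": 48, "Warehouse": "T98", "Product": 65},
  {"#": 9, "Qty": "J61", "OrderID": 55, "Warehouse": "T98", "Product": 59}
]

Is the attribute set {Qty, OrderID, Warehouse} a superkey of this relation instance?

Yes

All 9 rows have distinct {Qty, OrderID, Warehouse} values, so {Qty, OrderID, Warehouse} → (all attributes) holds and {Qty, OrderID, Warehouse} is a superkey.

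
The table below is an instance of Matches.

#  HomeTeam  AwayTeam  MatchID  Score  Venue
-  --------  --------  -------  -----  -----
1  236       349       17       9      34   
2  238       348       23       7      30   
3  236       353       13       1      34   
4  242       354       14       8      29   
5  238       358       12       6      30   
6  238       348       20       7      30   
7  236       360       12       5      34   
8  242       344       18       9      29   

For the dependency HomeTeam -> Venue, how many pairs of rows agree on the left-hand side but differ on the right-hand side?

HomeTeam=236: all 3 rows agree on Venue — 0 pairs.
HomeTeam=238: all 3 rows agree on Venue — 0 pairs.
HomeTeam=242: all 2 rows agree on Venue — 0 pairs.

0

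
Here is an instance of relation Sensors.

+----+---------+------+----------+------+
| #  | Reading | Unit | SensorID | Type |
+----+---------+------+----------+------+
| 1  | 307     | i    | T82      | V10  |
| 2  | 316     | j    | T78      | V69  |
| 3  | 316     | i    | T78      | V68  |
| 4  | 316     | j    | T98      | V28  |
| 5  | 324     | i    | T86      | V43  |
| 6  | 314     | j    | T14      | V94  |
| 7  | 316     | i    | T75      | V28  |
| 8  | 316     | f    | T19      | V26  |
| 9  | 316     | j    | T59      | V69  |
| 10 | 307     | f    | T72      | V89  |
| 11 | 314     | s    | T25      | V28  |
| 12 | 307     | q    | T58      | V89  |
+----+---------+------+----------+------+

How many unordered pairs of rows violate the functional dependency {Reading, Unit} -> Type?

3

(Reading=316, Unit=j): violating pairs (2,4), (4,9) — 2 pairs.
(Reading=316, Unit=i): violating pairs (3,7) — 1 pair.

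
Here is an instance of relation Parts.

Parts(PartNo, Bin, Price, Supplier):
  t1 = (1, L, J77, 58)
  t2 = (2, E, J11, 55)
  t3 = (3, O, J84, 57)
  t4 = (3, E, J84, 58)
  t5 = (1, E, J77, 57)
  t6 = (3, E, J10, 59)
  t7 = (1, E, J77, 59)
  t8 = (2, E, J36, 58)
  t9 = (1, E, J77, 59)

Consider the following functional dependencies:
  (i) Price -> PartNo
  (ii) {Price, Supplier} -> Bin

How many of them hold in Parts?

2

(i) Price -> PartNo: every LHS value maps to a single RHS value — holds.
(ii) {Price, Supplier} -> Bin: every LHS value maps to a single RHS value — holds.
2 of the 2 dependencies hold.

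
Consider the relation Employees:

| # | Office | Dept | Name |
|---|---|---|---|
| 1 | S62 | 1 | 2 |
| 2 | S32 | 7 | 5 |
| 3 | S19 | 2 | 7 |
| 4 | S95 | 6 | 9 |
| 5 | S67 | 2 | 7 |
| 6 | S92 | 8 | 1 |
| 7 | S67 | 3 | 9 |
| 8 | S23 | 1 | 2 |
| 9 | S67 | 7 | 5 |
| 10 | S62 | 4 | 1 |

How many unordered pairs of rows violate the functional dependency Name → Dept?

Name=2: all 2 rows agree on Dept — 0 pairs.
Name=5: all 2 rows agree on Dept — 0 pairs.
Name=7: all 2 rows agree on Dept — 0 pairs.
Name=9: violating pairs (4,7) — 1 pair.
Name=1: violating pairs (6,10) — 1 pair.

2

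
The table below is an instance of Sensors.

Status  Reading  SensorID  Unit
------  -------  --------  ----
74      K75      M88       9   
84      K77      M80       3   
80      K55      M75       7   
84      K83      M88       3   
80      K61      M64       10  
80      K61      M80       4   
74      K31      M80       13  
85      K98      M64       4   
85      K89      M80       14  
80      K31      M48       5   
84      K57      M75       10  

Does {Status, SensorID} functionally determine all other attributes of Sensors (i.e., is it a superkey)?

Yes

All 11 rows have distinct {Status, SensorID} values, so {Status, SensorID} → (all attributes) holds and {Status, SensorID} is a superkey.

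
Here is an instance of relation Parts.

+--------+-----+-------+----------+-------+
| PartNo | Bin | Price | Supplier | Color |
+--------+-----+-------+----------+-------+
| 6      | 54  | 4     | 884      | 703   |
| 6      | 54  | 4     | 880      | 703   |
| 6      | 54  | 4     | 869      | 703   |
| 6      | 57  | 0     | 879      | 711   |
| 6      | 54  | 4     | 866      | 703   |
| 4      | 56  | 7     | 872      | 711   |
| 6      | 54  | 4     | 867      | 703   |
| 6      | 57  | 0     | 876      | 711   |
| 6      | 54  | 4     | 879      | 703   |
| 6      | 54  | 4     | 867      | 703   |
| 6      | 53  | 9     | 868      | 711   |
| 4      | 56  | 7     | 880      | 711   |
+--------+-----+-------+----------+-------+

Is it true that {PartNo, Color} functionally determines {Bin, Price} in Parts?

(PartNo=6, Color=703): 7 rows → {Bin,Price} = (54, 4), (54, 4), (54, 4), (54, 4), (54, 4), (54, 4), (54, 4) ✓
(PartNo=6, Color=711): 3 rows → {Bin,Price} takes values {(57, 0), (53, 9)} — violation
(PartNo=4, Color=711): 2 rows → {Bin,Price} = (56, 7), (56, 7) ✓
Two rows agree on {PartNo, Color} but differ on {Bin, Price}, so {PartNo, Color} -> {Bin, Price} does not hold.

No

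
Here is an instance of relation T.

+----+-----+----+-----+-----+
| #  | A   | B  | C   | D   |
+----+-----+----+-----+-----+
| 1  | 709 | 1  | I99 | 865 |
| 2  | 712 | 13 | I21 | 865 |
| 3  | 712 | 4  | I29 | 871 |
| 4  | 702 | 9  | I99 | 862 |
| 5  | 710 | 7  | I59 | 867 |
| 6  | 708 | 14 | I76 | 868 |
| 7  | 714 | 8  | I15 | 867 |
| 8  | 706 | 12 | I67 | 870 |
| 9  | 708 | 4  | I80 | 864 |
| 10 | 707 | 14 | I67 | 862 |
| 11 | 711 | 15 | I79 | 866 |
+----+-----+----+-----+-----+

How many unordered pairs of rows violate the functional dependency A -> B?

2

A=712: violating pairs (2,3) — 1 pair.
A=708: violating pairs (6,9) — 1 pair.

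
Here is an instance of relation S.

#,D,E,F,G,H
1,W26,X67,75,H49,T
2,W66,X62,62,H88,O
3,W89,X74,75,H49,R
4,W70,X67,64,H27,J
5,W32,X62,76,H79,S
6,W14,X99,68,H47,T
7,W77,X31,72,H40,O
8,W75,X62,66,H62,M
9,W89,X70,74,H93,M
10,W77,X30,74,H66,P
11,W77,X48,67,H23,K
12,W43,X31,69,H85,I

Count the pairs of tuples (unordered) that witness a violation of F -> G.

F=75: all 2 rows agree on G — 0 pairs.
F=74: violating pairs (9,10) — 1 pair.

1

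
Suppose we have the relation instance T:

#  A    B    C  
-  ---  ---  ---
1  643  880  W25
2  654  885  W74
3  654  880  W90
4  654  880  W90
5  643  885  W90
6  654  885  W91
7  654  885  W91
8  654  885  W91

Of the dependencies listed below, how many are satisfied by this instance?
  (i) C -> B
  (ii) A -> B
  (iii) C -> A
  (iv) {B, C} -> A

(i) C -> B: C=W90: rows 3, 4, 5 → B takes values {880, 885} — violation — fails.
(ii) A -> B: A=643: rows 1, 5 → B takes values {880, 885} — violation; A=654: rows 2, 3, 4, 6, 7, 8 → B takes values {885, 880} — violation — fails.
(iii) C -> A: C=W90: rows 3, 4, 5 → A takes values {654, 643} — violation — fails.
(iv) {B, C} -> A: every LHS value maps to a single RHS value — holds.
1 of the 4 dependencies holds.

1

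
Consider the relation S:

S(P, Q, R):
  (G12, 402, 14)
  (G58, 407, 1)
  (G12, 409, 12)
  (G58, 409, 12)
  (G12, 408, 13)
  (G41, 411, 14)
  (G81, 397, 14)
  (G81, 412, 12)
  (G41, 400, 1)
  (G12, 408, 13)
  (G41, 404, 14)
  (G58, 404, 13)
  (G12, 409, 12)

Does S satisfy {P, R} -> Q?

(P=G12, R=14): 1 row → Q = 402 ✓
(P=G58, R=1): 1 row → Q = 407 ✓
(P=G12, R=12): 2 rows → Q = 409, 409 ✓
(P=G58, R=12): 1 row → Q = 409 ✓
(P=G12, R=13): 2 rows → Q = 408, 408 ✓
(P=G41, R=14): 2 rows → Q takes values {411, 404} — violation
(P=G81, R=14): 1 row → Q = 397 ✓
(P=G81, R=12): 1 row → Q = 412 ✓
(P=G41, R=1): 1 row → Q = 400 ✓
(P=G58, R=13): 1 row → Q = 404 ✓
Two rows agree on {P, R} but differ on Q, so {P, R} -> Q does not hold.

No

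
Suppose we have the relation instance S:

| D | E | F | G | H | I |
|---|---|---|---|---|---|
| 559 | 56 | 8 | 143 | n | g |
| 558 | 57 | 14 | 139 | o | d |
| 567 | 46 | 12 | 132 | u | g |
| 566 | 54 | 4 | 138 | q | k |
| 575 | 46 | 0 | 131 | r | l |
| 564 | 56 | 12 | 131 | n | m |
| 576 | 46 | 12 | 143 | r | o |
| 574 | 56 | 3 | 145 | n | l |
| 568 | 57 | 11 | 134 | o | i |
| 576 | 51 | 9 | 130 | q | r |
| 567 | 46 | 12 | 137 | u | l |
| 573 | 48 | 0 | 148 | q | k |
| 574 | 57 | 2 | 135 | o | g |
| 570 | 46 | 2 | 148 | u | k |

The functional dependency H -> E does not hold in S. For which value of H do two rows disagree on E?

H=n: 3 rows → E = 56, 56, 56 ✓
H=o: 3 rows → E = 57, 57, 57 ✓
H=u: 3 rows → E = 46, 46, 46 ✓
H=q: 3 rows → E takes values {54, 51, 48} — violation
H=r: 2 rows → E = 46, 46 ✓
The only H value with inconsistent E is H=q.

q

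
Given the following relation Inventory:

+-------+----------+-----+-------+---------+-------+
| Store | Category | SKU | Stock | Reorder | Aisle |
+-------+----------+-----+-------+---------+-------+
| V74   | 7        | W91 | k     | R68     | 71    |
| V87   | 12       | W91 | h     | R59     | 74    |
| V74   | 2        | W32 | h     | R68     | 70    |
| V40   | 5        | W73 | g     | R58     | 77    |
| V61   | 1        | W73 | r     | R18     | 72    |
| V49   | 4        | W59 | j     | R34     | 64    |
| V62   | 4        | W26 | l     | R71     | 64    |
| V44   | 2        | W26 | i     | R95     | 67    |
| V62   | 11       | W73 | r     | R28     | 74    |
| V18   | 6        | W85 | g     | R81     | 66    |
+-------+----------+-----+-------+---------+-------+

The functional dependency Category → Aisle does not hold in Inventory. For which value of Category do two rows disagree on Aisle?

Category=7: 1 row → Aisle = 71 ✓
Category=12: 1 row → Aisle = 74 ✓
Category=2: 2 rows → Aisle takes values {70, 67} — violation
Category=5: 1 row → Aisle = 77 ✓
Category=1: 1 row → Aisle = 72 ✓
Category=4: 2 rows → Aisle = 64, 64 ✓
Category=11: 1 row → Aisle = 74 ✓
Category=6: 1 row → Aisle = 66 ✓
The only Category value with inconsistent Aisle is Category=2.

2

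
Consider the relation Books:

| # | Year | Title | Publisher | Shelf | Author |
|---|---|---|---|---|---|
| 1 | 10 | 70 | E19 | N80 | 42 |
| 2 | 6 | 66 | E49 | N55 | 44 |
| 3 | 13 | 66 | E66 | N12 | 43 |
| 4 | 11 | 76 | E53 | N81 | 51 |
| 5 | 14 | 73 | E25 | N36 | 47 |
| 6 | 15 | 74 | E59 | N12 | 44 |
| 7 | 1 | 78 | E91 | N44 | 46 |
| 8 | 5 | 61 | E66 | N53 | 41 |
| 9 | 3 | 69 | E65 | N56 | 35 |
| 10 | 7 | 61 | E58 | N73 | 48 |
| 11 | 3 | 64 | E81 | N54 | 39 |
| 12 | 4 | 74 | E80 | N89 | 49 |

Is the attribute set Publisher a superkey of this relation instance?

No

Rows 3 and 8 have the same Publisher value Publisher=E66 but are distinct tuples, so Publisher does not determine every attribute — not a superkey.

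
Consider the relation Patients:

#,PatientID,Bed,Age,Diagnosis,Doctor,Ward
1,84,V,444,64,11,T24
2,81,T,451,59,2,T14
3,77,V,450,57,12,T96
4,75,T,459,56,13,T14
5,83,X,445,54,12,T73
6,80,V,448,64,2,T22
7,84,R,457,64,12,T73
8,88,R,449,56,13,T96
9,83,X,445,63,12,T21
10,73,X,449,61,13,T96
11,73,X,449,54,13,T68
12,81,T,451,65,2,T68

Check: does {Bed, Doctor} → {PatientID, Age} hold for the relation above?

Yes

(Bed=V, Doctor=11): row 1 → {PatientID,Age} = (84, 444) ✓
(Bed=T, Doctor=2): rows 2, 12 → {PatientID,Age} = (81, 451), (81, 451) ✓
(Bed=V, Doctor=12): row 3 → {PatientID,Age} = (77, 450) ✓
(Bed=T, Doctor=13): row 4 → {PatientID,Age} = (75, 459) ✓
(Bed=X, Doctor=12): rows 5, 9 → {PatientID,Age} = (83, 445), (83, 445) ✓
(Bed=V, Doctor=2): row 6 → {PatientID,Age} = (80, 448) ✓
(Bed=R, Doctor=12): row 7 → {PatientID,Age} = (84, 457) ✓
(Bed=R, Doctor=13): row 8 → {PatientID,Age} = (88, 449) ✓
(Bed=X, Doctor=13): rows 10, 11 → {PatientID,Age} = (73, 449), (73, 449) ✓
Every {Bed, Doctor} value is associated with a single {PatientID, Age} value, so {Bed, Doctor} → {PatientID, Age} holds.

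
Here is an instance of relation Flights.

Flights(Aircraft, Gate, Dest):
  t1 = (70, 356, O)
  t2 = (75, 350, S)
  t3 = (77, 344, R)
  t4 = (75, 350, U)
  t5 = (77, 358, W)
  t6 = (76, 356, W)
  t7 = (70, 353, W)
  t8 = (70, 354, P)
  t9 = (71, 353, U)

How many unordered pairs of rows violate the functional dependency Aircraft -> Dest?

Aircraft=70: violating pairs (1,7), (1,8), (7,8) — 3 pairs.
Aircraft=75: violating pairs (2,4) — 1 pair.
Aircraft=77: violating pairs (3,5) — 1 pair.

5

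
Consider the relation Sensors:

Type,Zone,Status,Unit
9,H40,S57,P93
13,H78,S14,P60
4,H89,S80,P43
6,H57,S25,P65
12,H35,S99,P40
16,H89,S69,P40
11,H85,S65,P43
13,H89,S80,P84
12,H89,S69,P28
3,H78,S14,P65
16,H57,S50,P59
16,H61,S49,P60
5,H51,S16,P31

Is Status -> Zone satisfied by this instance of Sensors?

Status=S57: 1 row → Zone = H40 ✓
Status=S14: 2 rows → Zone = H78, H78 ✓
Status=S80: 2 rows → Zone = H89, H89 ✓
Status=S25: 1 row → Zone = H57 ✓
Status=S99: 1 row → Zone = H35 ✓
Status=S69: 2 rows → Zone = H89, H89 ✓
Status=S65: 1 row → Zone = H85 ✓
Status=S50: 1 row → Zone = H57 ✓
Status=S49: 1 row → Zone = H61 ✓
Status=S16: 1 row → Zone = H51 ✓
Every Status value is associated with a single Zone value, so Status -> Zone holds.

Yes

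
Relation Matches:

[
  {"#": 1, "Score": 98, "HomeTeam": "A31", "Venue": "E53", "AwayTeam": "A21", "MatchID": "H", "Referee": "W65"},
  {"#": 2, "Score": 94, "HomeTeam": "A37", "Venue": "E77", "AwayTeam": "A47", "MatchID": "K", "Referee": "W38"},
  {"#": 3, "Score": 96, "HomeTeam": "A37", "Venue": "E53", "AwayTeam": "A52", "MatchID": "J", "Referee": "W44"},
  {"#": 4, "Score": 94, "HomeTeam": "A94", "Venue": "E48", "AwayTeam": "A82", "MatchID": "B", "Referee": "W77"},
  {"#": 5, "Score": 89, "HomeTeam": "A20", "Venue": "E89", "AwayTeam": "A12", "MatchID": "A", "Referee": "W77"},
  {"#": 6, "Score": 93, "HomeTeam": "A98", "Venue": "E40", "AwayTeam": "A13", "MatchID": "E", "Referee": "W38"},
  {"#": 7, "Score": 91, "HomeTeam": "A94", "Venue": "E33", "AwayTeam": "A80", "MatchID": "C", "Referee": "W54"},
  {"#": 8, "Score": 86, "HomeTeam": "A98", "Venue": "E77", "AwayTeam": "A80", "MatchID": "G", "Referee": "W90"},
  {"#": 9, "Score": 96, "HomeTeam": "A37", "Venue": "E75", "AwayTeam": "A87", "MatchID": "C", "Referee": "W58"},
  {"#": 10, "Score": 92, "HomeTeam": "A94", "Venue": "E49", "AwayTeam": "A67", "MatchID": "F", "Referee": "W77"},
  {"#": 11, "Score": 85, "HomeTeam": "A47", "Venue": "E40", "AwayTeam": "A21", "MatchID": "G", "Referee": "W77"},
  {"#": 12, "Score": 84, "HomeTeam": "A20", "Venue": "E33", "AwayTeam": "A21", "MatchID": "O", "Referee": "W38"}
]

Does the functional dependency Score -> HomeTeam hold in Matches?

No

Score=98: row 1 → HomeTeam = A31 ✓
Score=94: rows 2, 4 → HomeTeam takes values {A37, A94} — violation
Score=96: rows 3, 9 → HomeTeam = A37, A37 ✓
Score=89: row 5 → HomeTeam = A20 ✓
Score=93: row 6 → HomeTeam = A98 ✓
Score=91: row 7 → HomeTeam = A94 ✓
Score=86: row 8 → HomeTeam = A98 ✓
Score=92: row 10 → HomeTeam = A94 ✓
Score=85: row 11 → HomeTeam = A47 ✓
Score=84: row 12 → HomeTeam = A20 ✓
Two rows agree on Score but differ on HomeTeam, so Score -> HomeTeam does not hold.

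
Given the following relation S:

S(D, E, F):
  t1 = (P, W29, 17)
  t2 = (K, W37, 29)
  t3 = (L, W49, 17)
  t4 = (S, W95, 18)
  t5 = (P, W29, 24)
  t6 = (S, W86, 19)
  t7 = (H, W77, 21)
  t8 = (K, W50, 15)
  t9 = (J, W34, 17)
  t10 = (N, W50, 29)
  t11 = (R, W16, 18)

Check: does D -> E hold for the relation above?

D=P: rows 1, 5 → E = W29, W29 ✓
D=K: rows 2, 8 → E takes values {W37, W50} — violation
D=L: row 3 → E = W49 ✓
D=S: rows 4, 6 → E takes values {W95, W86} — violation
D=H: row 7 → E = W77 ✓
D=J: row 9 → E = W34 ✓
D=N: row 10 → E = W50 ✓
D=R: row 11 → E = W16 ✓
Two rows agree on D but differ on E, so D -> E does not hold.

No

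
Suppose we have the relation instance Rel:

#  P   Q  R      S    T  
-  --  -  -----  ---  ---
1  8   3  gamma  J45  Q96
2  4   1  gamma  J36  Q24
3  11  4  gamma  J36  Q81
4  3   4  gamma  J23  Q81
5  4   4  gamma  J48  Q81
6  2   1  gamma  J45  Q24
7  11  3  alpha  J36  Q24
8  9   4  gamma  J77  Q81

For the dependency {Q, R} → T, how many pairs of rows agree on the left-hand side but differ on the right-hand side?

(Q=1, R=gamma): all 2 rows agree on T — 0 pairs.
(Q=4, R=gamma): all 4 rows agree on T — 0 pairs.

0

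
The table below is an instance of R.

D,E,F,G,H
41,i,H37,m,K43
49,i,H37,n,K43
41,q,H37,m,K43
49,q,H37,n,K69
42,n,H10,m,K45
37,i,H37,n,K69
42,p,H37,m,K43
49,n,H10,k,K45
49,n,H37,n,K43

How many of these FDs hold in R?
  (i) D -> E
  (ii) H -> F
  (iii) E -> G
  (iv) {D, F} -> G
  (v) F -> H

2

(i) D -> E: D=41: 2 rows → E takes values {i, q} — violation; D=49: 4 rows → E takes values {i, q, n} — violation; D=42: 2 rows → E takes values {n, p} — violation — fails.
(ii) H -> F: every LHS value maps to a single RHS value — holds.
(iii) E -> G: E=i: 3 rows → G takes values {m, n} — violation; E=q: 2 rows → G takes values {m, n} — violation; E=n: 3 rows → G takes values {m, k, n} — violation — fails.
(iv) {D, F} -> G: every LHS value maps to a single RHS value — holds.
(v) F -> H: F=H37: 7 rows → H takes values {K43, K69} — violation — fails.
2 of the 5 dependencies hold.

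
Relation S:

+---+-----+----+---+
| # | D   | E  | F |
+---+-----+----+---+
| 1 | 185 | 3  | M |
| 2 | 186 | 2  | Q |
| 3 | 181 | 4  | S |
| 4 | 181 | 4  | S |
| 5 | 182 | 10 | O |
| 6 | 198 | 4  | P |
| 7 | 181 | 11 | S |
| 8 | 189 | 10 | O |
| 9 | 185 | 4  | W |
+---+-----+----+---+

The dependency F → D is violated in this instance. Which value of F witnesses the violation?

F=M: row 1 → D = 185 ✓
F=Q: row 2 → D = 186 ✓
F=S: rows 3, 4, 7 → D = 181, 181, 181 ✓
F=O: rows 5, 8 → D takes values {182, 189} — violation
F=P: row 6 → D = 198 ✓
F=W: row 9 → D = 185 ✓
The only F value with inconsistent D is F=O.

O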